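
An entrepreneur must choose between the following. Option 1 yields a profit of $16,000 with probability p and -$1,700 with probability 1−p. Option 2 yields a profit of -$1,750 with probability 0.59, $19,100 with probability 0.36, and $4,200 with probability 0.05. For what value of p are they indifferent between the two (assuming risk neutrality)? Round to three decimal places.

EV(Option 2) = 0.59 × (-1750) + 0.36 × 19100 + 0.05 × 4200 = -1032.5 + 6876 + 210 = 6053.5
p·16000 + (1−p)·(-1700) = 6053.5
17700p − 1700 = 6053.5
p = (6053.5 + 1700) / 17700

p = 0.438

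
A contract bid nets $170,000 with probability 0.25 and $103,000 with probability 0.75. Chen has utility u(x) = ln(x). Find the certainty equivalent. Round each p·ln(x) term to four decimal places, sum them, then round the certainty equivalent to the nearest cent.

E[u] = 0.25·ln(170000) + 0.75·ln(103000) = 3.0109 + 8.6569 = 11.6678
CE = e^11.6678 ≈ 116751.15

$116,751.15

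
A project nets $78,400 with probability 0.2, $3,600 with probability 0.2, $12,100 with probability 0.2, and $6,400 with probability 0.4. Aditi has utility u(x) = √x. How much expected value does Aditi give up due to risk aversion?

$6,496

E[u] = 0.2·√78400 + 0.2·√3600 + 0.2·√12100 + 0.4·√6400 = 0.2·280 + 0.2·60 + 0.2·110 + 0.4·80 = 122
CE = (122)² = 14884
Risk premium = EV − CE = 21380 − 14884 = 6496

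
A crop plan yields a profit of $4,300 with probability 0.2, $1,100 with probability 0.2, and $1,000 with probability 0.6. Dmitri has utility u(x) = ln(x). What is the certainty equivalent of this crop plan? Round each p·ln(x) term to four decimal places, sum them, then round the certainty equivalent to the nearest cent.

E[u] = 0.2·ln(4300) + 0.2·ln(1100) + 0.6·ln(1000) = 1.6733 + 1.4006 + 4.1447 = 7.2186
CE = e^7.2186 ≈ 1364.58

$1,364.58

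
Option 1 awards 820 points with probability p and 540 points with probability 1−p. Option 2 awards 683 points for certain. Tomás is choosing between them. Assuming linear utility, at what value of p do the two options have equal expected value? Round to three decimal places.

p = 0.511

p·820 + (1−p)·540 = 683
280p + 540 = 683
p = (683 − 540) / 280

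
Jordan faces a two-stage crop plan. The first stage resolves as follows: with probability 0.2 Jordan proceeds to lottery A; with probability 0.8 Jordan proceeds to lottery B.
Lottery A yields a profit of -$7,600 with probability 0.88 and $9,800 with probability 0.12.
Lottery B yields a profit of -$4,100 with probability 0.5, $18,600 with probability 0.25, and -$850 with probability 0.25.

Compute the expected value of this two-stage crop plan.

$807.60

EV(A) = 0.88 × (-7600) + 0.12 × 9800 = -6688 + 1176 = -5512
EV(B) = 0.5 × (-4100) + 0.25 × 18600 + 0.25 × (-850) = -2050 + 4650 − 212.5 = 2387.5
Overall = 0.2 × (-5512) + 0.8 × 2387.5 = -1102.4 + 1910 = 807.6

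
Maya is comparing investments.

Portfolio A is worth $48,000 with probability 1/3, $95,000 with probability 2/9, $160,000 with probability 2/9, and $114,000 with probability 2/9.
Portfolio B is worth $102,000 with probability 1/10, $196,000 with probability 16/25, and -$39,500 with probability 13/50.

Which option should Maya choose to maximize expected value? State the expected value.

Portfolio A = 1/3 × 48000 + 2/9 × 95000 + 2/9 × 160000 + 2/9 × 114000 = 16000 + 21111.1111 + 35555.5556 + 25333.3333 = 98000
Portfolio B = 1/10 × 102000 + 16/25 × 196000 + 13/50 × (-39500) = 10200 + 125440 − 10270 = 125370

Portfolio B ($125,370)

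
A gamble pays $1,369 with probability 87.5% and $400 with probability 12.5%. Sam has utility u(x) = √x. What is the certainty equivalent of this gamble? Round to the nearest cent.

E[u] = 0.875·√1369 + 0.125·√400 = 0.875·37 + 0.125·20 = 34.875
CE = (34.875)² = 1216.265625

$1,216.27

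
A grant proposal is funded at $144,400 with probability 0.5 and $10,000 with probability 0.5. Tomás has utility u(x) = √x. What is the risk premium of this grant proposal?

$19,600

E[u] = 0.5·√144400 + 0.5·√10000 = 0.5·380 + 0.5·100 = 240
CE = (240)² = 57600
Risk premium = EV − CE = 77200 − 57600 = 19600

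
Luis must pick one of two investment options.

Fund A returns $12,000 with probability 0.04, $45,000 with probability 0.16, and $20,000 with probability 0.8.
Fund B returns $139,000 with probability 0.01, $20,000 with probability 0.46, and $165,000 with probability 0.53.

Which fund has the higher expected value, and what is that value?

Fund A = 0.04 × 12000 + 0.16 × 45000 + 0.8 × 20000 = 480 + 7200 + 16000 = 23680
Fund B = 0.01 × 139000 + 0.46 × 20000 + 0.53 × 165000 = 1390 + 9200 + 87450 = 98040

Fund B ($98,040)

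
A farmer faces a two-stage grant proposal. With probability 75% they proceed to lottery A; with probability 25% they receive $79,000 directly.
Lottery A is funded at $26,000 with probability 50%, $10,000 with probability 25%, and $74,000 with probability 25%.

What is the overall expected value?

$45,250

EV(A) = 0.5 × 26000 + 0.25 × 10000 + 0.25 × 74000 = 13000 + 2500 + 18500 = 34000
Branch B: 79000 (certain)
Overall = 0.75 × 34000 + 0.25 × 79000 = 25500 + 19750 = 45250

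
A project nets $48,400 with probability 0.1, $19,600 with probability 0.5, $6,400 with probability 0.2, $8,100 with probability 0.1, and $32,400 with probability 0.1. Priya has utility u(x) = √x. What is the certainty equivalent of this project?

$18,225

E[u] = 0.1·√48400 + 0.5·√19600 + 0.2·√6400 + 0.1·√8100 + 0.1·√32400 = 0.1·220 + 0.5·140 + 0.2·80 + 0.1·90 + 0.1·180 = 135
CE = (135)² = 18225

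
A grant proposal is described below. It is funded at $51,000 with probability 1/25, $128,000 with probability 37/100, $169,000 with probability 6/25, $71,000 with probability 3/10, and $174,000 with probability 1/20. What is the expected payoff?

$119,960

EV = 1/25 × 51000 + 37/100 × 128000 + 6/25 × 169000 + 3/10 × 71000 + 1/20 × 174000 = 2040 + 47360 + 40560 + 21300 + 8700 = 119960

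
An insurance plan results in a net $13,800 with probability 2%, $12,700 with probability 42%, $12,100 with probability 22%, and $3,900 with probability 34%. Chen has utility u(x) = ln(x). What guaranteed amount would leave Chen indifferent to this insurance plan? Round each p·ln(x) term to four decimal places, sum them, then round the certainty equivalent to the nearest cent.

$8,424.51

E[u] = 0.02·ln(13800) + 0.42·ln(12700) + 0.22·ln(12100) + 0.34·ln(3900) = 0.1906 + 3.9687 + 2.0682 + 2.8114 = 9.0389
CE = e^9.0389 ≈ 8424.51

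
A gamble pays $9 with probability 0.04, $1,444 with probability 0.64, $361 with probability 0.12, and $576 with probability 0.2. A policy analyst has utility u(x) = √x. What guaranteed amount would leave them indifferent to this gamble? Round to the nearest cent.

E[u] = 0.04·√9 + 0.64·√1444 + 0.12·√361 + 0.2·√576 = 0.04·3 + 0.64·38 + 0.12·19 + 0.2·24 = 31.52
CE = (31.52)² = 993.5104

$993.51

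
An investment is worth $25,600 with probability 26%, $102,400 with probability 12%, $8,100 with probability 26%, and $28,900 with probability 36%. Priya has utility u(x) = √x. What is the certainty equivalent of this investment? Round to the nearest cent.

$27,093.16

E[u] = 0.26·√25600 + 0.12·√102400 + 0.26·√8100 + 0.36·√28900 = 0.26·160 + 0.12·320 + 0.26·90 + 0.36·170 = 164.6
CE = (164.6)² = 27093.16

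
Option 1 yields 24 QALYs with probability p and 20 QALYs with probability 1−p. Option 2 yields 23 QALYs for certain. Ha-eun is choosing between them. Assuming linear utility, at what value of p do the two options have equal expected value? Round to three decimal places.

p·24 + (1−p)·20 = 23
4p + 20 = 23
p = (23 − 20) / 4

p = 0.750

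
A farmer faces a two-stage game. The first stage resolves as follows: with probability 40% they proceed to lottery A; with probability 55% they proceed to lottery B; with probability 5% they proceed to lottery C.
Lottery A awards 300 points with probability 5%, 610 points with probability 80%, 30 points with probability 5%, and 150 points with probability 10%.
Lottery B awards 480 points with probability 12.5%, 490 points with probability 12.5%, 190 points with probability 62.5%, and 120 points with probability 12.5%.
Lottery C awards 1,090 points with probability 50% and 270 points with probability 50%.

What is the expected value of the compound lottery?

EV(A) = 0.05 × 300 + 0.8 × 610 + 0.05 × 30 + 0.1 × 150 = 15 + 488 + 1.5 + 15 = 519.5
EV(B) = 0.125 × 480 + 0.125 × 490 + 0.625 × 190 + 0.125 × 120 = 60 + 61.25 + 118.75 + 15 = 255
EV(C) = 0.5 × 1090 + 0.5 × 270 = 545 + 135 = 680
Overall = 0.4 × 519.5 + 0.55 × 255 + 0.05 × 680 = 207.8 + 140.25 + 34 = 382.05

382.05 points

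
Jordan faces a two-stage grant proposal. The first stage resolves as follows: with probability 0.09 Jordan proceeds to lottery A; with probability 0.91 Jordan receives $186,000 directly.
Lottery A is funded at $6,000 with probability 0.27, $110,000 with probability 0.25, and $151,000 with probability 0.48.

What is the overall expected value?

$178,404

EV(A) = 0.27 × 6000 + 0.25 × 110000 + 0.48 × 151000 = 1620 + 27500 + 72480 = 101600
Branch B: 186000 (certain)
Overall = 0.09 × 101600 + 0.91 × 186000 = 9144 + 169260 = 178404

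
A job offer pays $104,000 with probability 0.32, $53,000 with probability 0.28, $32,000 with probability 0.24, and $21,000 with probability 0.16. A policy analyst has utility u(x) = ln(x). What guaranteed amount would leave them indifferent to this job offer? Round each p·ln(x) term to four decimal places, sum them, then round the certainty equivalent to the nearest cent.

$50,241.67

E[u] = 0.32·ln(104000) + 0.28·ln(53000) + 0.24·ln(32000) + 0.16·ln(21000) = 3.6967 + 3.0459 + 2.4896 + 1.5924 = 10.8246
CE = e^10.8246 ≈ 50241.67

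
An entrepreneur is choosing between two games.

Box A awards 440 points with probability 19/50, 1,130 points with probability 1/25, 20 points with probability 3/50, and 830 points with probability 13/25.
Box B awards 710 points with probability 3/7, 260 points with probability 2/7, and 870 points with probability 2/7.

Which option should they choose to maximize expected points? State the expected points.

Box A (645.2 points)

Box A = 19/50 × 440 + 1/25 × 1130 + 3/50 × 20 + 13/25 × 830 = 167.2 + 45.2 + 1.2 + 431.6 = 645.2
Box B = 3/7 × 710 + 2/7 × 260 + 2/7 × 870 = 304.2857 + 74.2857 + 248.5714 = 627.1429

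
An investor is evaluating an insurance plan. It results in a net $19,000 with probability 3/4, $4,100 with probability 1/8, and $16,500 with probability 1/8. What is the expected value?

EV = 3/4 × 19000 + 1/8 × 4100 + 1/8 × 16500 = 14250 + 512.5 + 2062.5 = 16825

$16,825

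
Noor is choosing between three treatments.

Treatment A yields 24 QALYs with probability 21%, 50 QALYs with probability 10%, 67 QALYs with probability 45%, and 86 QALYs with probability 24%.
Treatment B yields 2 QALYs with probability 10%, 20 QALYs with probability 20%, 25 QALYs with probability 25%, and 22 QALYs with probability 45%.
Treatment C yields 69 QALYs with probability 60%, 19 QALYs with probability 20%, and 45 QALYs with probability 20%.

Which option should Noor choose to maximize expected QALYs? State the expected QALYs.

Treatment A (60.83 QALYs)

Treatment A = 0.21 × 24 + 0.1 × 50 + 0.45 × 67 + 0.24 × 86 = 5.04 + 5 + 30.15 + 20.64 = 60.83
Treatment B = 0.1 × 2 + 0.2 × 20 + 0.25 × 25 + 0.45 × 22 = 0.2 + 4 + 6.25 + 9.9 = 20.35
Treatment C = 0.6 × 69 + 0.2 × 19 + 0.2 × 45 = 41.4 + 3.8 + 9 = 54.2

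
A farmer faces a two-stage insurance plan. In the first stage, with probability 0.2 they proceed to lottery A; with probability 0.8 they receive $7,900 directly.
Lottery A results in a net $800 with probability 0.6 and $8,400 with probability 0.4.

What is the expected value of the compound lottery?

EV(A) = 0.6 × 800 + 0.4 × 8400 = 480 + 3360 = 3840
Branch B: 7900 (certain)
Overall = 0.2 × 3840 + 0.8 × 7900 = 768 + 6320 = 7088

$7,088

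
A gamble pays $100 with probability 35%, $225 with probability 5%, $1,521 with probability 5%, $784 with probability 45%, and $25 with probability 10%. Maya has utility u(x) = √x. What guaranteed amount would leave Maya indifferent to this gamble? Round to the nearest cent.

$372.49

E[u] = 0.35·√100 + 0.05·√225 + 0.05·√1521 + 0.45·√784 + 0.1·√25 = 0.35·10 + 0.05·15 + 0.05·39 + 0.45·28 + 0.1·5 = 19.3
CE = (19.3)² = 372.49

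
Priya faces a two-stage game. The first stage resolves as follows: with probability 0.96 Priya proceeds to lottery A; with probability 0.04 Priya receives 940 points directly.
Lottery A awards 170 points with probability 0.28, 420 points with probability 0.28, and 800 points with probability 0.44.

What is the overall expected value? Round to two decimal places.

534.11 points

EV(A) = 0.28 × 170 + 0.28 × 420 + 0.44 × 800 = 47.6 + 117.6 + 352 = 517.2
Branch B: 940 (certain)
Overall = 0.96 × 517.2 + 0.04 × 940 = 496.512 + 37.6 = 534.112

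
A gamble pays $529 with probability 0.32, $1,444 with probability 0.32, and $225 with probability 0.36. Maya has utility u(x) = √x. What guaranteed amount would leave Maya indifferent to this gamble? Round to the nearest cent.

E[u] = 0.32·√529 + 0.32·√1444 + 0.36·√225 = 0.32·23 + 0.32·38 + 0.36·15 = 24.92
CE = (24.92)² = 621.0064

$621.01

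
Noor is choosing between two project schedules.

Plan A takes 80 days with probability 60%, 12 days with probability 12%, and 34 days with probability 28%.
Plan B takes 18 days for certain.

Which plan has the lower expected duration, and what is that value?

Plan A = 0.6 × 80 + 0.12 × 12 + 0.28 × 34 = 48 + 1.44 + 9.52 = 58.96
Plan B: 18 (certain)

Plan B (18 days)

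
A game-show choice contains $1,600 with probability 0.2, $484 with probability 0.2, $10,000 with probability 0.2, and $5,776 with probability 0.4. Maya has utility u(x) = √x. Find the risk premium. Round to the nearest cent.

$783.36

E[u] = 0.2·√1600 + 0.2·√484 + 0.2·√10000 + 0.4·√5776 = 0.2·40 + 0.2·22 + 0.2·100 + 0.4·76 = 62.8
CE = (62.8)² = 3943.84
Risk premium = EV − CE = 4727.2 − 3943.84 = 783.36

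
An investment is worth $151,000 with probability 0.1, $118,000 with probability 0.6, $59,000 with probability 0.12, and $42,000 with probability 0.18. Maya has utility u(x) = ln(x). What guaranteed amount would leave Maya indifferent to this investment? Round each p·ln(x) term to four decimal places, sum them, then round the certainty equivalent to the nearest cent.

$92,410.88

E[u] = 0.1·ln(151000) + 0.6·ln(118000) + 0.12·ln(59000) + 0.18·ln(42000) = 1.1925 + 7.0071 + 1.3182 + 1.9162 = 11.4340
CE = e^11.4340 ≈ 92410.88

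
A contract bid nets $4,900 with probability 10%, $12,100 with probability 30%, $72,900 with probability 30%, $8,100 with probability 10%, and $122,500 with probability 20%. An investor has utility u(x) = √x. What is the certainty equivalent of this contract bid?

$40,000

E[u] = 0.1·√4900 + 0.3·√12100 + 0.3·√72900 + 0.1·√8100 + 0.2·√122500 = 0.1·70 + 0.3·110 + 0.3·270 + 0.1·90 + 0.2·350 = 200
CE = (200)² = 40000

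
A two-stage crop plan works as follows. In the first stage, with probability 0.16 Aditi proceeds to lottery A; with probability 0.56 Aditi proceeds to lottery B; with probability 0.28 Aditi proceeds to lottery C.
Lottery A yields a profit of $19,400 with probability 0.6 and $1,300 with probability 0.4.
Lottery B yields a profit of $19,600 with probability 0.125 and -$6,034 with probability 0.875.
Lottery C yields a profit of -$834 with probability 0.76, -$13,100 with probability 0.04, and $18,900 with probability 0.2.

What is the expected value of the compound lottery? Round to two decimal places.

EV(A) = 0.6 × 19400 + 0.4 × 1300 = 11640 + 520 = 12160
EV(B) = 0.125 × 19600 + 0.875 × (-6034) = 2450 − 5279.75 = -2829.75
EV(C) = 0.76 × (-834) + 0.04 × (-13100) + 0.2 × 18900 = -633.84 − 524 + 3780 = 2622.16
Overall = 0.16 × 12160 + 0.56 × (-2829.75) + 0.28 × 2622.16 = 1945.6 − 1584.66 + 734.2048 = 1095.1448

$1,095.14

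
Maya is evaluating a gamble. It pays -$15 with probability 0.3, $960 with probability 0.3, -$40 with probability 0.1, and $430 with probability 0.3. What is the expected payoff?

EV = 0.3 × (-15) + 0.3 × 960 + 0.1 × (-40) + 0.3 × 430 = -4.5 + 288 − 4 + 129 = 408.5

$408.50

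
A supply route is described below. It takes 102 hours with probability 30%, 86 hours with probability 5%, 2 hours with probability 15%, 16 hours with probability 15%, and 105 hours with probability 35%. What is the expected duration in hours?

74.35 hours

EV = 0.3 × 102 + 0.05 × 86 + 0.15 × 2 + 0.15 × 16 + 0.35 × 105 = 30.6 + 4.3 + 0.3 + 2.4 + 36.75 = 74.35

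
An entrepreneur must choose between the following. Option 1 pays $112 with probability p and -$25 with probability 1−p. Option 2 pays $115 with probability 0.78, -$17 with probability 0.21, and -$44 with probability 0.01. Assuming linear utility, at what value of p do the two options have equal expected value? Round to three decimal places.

p = 0.808

EV(Option 2) = 0.78 × 115 + 0.21 × (-17) + 0.01 × (-44) = 89.7 − 3.57 − 0.44 = 85.69
p·112 + (1−p)·(-25) = 85.69
137p − 25 = 85.69
p = (85.69 + 25) / 137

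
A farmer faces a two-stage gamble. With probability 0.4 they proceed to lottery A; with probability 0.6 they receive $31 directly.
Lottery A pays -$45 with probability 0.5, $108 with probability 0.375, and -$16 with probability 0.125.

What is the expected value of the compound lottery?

$25

EV(A) = 0.5 × (-45) + 0.375 × 108 + 0.125 × (-16) = -22.5 + 40.5 − 2 = 16
Branch B: 31 (certain)
Overall = 0.4 × 16 + 0.6 × 31 = 6.4 + 18.6 = 25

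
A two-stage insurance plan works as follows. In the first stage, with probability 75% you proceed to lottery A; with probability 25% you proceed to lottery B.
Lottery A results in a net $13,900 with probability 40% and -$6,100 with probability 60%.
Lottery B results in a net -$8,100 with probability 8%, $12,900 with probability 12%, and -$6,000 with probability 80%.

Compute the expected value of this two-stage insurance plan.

$450

EV(A) = 0.4 × 13900 + 0.6 × (-6100) = 5560 − 3660 = 1900
EV(B) = 0.08 × (-8100) + 0.12 × 12900 + 0.8 × (-6000) = -648 + 1548 − 4800 = -3900
Overall = 0.75 × 1900 + 0.25 × (-3900) = 1425 − 975 = 450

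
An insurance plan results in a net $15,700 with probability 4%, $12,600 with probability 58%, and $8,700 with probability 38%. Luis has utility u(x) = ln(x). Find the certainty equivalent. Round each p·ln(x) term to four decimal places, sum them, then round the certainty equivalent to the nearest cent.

E[u] = 0.04·ln(15700) + 0.58·ln(12600) + 0.38·ln(8700) = 0.3865 + 5.4760 + 3.4470 = 9.3095
CE = e^9.3095 ≈ 11042.43

$11,042.43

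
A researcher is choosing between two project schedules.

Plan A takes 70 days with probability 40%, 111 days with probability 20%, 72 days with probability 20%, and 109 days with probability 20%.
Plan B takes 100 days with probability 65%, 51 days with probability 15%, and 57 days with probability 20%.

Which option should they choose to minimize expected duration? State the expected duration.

Plan B (84.05 days)

Plan A = 0.4 × 70 + 0.2 × 111 + 0.2 × 72 + 0.2 × 109 = 28 + 22.2 + 14.4 + 21.8 = 86.4
Plan B = 0.65 × 100 + 0.15 × 51 + 0.2 × 57 = 65 + 7.65 + 11.4 = 84.05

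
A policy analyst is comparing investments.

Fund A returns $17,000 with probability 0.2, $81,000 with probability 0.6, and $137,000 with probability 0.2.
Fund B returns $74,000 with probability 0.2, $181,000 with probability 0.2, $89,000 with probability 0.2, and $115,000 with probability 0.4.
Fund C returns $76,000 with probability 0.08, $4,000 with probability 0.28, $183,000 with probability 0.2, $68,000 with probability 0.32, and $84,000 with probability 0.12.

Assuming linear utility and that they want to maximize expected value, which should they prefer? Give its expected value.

Fund B ($114,800)

Fund A = 0.2 × 17000 + 0.6 × 81000 + 0.2 × 137000 = 3400 + 48600 + 27400 = 79400
Fund B = 0.2 × 74000 + 0.2 × 181000 + 0.2 × 89000 + 0.4 × 115000 = 14800 + 36200 + 17800 + 46000 = 114800
Fund C = 0.08 × 76000 + 0.28 × 4000 + 0.2 × 183000 + 0.32 × 68000 + 0.12 × 84000 = 6080 + 1120 + 36600 + 21760 + 10080 = 75640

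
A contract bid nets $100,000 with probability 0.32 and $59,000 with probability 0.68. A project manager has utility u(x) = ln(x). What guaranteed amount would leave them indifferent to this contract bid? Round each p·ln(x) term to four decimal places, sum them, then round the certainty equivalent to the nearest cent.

$69,849.63

E[u] = 0.32·ln(100000) + 0.68·ln(59000) = 3.6841 + 7.4700 = 11.1541
CE = e^11.1541 ≈ 69849.63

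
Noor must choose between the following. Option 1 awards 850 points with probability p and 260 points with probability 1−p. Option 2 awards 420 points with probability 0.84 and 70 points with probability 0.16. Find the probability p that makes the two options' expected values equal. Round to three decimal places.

p = 0.176

EV(Option 2) = 0.84 × 420 + 0.16 × 70 = 352.8 + 11.2 = 364
p·850 + (1−p)·260 = 364
590p + 260 = 364
p = (364 − 260) / 590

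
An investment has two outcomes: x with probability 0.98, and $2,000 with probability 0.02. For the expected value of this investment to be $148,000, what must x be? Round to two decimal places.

x = $150,979.59

0.98·x + 0.02·2000 = 148000
0.98·x = 148000 − 40 = 147960
x = 147960 / 0.98 = 150979.5918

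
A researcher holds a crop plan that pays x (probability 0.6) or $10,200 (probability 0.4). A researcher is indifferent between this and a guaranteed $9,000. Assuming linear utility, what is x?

0.6·x + 0.4·10200 = 9000
0.6·x = 9000 − 4080 = 4920
x = 4920 / 0.6 = 8200

x = $8,200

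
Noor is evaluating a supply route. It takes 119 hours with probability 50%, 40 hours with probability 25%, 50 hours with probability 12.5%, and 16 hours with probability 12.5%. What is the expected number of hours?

EV = 0.5 × 119 + 0.25 × 40 + 0.125 × 50 + 0.125 × 16 = 59.5 + 10 + 6.25 + 2 = 77.75

77.75 hours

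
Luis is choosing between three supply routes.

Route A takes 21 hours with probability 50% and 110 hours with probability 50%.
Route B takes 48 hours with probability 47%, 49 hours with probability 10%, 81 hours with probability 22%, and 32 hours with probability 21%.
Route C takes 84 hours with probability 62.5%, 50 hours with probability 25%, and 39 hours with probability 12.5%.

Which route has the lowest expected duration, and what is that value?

Route A = 0.5 × 21 + 0.5 × 110 = 10.5 + 55 = 65.5
Route B = 0.47 × 48 + 0.1 × 49 + 0.22 × 81 + 0.21 × 32 = 22.56 + 4.9 + 17.82 + 6.72 = 52
Route C = 0.625 × 84 + 0.25 × 50 + 0.125 × 39 = 52.5 + 12.5 + 4.875 = 69.875

Route B (52 hours)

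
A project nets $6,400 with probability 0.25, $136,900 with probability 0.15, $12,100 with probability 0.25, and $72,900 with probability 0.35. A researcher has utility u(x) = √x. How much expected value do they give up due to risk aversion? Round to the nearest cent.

E[u] = 0.25·√6400 + 0.15·√136900 + 0.25·√12100 + 0.35·√72900 = 0.25·80 + 0.15·370 + 0.25·110 + 0.35·270 = 197.5
CE = (197.5)² = 39006.25
Risk premium = EV − CE = 50675 − 39006.25 = 11668.75

$11,668.75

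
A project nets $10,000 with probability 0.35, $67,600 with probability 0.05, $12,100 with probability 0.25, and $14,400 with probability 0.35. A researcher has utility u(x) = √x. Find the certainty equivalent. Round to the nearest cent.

E[u] = 0.35·√10000 + 0.05·√67600 + 0.25·√12100 + 0.35·√14400 = 0.35·100 + 0.05·260 + 0.25·110 + 0.35·120 = 117.5
CE = (117.5)² = 13806.25

$13,806.25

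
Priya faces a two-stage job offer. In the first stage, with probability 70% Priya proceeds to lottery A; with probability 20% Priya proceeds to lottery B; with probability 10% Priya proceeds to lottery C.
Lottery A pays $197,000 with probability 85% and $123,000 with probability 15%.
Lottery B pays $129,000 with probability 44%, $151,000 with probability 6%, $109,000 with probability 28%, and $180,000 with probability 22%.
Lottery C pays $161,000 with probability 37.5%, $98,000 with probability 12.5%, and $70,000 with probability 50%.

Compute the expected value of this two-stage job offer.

EV(A) = 0.85 × 197000 + 0.15 × 123000 = 167450 + 18450 = 185900
EV(B) = 0.44 × 129000 + 0.06 × 151000 + 0.28 × 109000 + 0.22 × 180000 = 56760 + 9060 + 30520 + 39600 = 135940
EV(C) = 0.375 × 161000 + 0.125 × 98000 + 0.5 × 70000 = 60375 + 12250 + 35000 = 107625
Overall = 0.7 × 185900 + 0.2 × 135940 + 0.1 × 107625 = 130130 + 27188 + 10762.5 = 168080.5

$168,080.50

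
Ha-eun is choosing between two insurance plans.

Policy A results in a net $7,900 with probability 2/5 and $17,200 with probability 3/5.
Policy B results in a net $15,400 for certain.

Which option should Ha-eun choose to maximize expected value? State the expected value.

Policy B ($15,400)

Policy A = 2/5 × 7900 + 3/5 × 17200 = 3160 + 10320 = 13480
Policy B: 15400 (certain)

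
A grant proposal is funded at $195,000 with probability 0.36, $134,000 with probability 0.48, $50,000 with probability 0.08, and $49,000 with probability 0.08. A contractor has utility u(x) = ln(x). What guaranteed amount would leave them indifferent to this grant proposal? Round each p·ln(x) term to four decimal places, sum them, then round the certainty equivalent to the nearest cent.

E[u] = 0.36·ln(195000) + 0.48·ln(134000) + 0.08·ln(50000) + 0.08·ln(49000) = 4.3851 + 5.6667 + 0.8656 + 0.8640 = 11.7814
CE = e^11.7814 ≈ 130796.77

$130,796.77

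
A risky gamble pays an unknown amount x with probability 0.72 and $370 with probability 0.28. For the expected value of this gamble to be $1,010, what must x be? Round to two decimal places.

x = $1,258.89

0.72·x + 0.28·370 = 1010
0.72·x = 1010 − 103.6 = 906.4
x = 906.4 / 0.72 = 1258.8889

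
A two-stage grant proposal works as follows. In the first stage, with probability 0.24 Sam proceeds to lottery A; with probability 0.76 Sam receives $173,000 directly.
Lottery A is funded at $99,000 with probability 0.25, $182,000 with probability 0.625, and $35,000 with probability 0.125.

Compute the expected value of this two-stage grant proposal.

EV(A) = 0.25 × 99000 + 0.625 × 182000 + 0.125 × 35000 = 24750 + 113750 + 4375 = 142875
Branch B: 173000 (certain)
Overall = 0.24 × 142875 + 0.76 × 173000 = 34290 + 131480 = 165770

$165,770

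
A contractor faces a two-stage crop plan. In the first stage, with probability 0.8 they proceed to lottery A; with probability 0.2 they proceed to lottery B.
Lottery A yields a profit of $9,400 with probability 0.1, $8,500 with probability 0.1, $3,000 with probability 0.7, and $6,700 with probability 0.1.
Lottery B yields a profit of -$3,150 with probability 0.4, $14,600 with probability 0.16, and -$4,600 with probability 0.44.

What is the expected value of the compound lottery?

$3,458.40

EV(A) = 0.1 × 9400 + 0.1 × 8500 + 0.7 × 3000 + 0.1 × 6700 = 940 + 850 + 2100 + 670 = 4560
EV(B) = 0.4 × (-3150) + 0.16 × 14600 + 0.44 × (-4600) = -1260 + 2336 − 2024 = -948
Overall = 0.8 × 4560 + 0.2 × (-948) = 3648 − 189.6 = 3458.4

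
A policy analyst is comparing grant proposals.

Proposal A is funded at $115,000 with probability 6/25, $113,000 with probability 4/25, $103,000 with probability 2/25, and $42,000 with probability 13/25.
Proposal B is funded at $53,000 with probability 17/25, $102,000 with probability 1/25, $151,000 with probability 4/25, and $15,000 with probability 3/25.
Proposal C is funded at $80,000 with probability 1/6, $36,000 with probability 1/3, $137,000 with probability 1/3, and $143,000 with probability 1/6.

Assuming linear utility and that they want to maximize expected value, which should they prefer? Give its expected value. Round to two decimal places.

Proposal C ($94,833.33)

Proposal A = 6/25 × 115000 + 4/25 × 113000 + 2/25 × 103000 + 13/25 × 42000 = 27600 + 18080 + 8240 + 21840 = 75760
Proposal B = 17/25 × 53000 + 1/25 × 102000 + 4/25 × 151000 + 3/25 × 15000 = 36040 + 4080 + 24160 + 1800 = 66080
Proposal C = 1/6 × 80000 + 1/3 × 36000 + 1/3 × 137000 + 1/6 × 143000 = 13333.3333 + 12000 + 45666.6667 + 23833.3333 = 94833.3333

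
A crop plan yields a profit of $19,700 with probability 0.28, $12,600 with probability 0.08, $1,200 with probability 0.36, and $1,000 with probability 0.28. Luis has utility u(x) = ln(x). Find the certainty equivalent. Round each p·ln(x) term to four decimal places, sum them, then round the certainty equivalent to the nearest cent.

E[u] = 0.28·ln(19700) + 0.08·ln(12600) + 0.36·ln(1200) + 0.28·ln(1000) = 2.7687 + 0.7553 + 2.5524 + 1.9342 = 8.0106
CE = e^8.0106 ≈ 3012.72

$3,012.72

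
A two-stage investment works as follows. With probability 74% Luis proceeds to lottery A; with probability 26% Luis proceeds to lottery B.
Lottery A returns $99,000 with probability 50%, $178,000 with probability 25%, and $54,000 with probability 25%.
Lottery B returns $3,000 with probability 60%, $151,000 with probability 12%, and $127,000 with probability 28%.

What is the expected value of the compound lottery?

$93,974.80

EV(A) = 0.5 × 99000 + 0.25 × 178000 + 0.25 × 54000 = 49500 + 44500 + 13500 = 107500
EV(B) = 0.6 × 3000 + 0.12 × 151000 + 0.28 × 127000 = 1800 + 18120 + 35560 = 55480
Overall = 0.74 × 107500 + 0.26 × 55480 = 79550 + 14424.8 = 93974.8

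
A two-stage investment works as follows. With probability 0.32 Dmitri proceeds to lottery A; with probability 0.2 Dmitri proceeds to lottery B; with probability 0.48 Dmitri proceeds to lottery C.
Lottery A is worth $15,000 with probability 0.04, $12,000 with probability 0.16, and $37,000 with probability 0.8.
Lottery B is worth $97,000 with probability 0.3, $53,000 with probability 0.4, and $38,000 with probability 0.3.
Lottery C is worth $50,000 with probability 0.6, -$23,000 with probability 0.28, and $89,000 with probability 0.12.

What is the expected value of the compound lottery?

EV(A) = 0.04 × 15000 + 0.16 × 12000 + 0.8 × 37000 = 600 + 1920 + 29600 = 32120
EV(B) = 0.3 × 97000 + 0.4 × 53000 + 0.3 × 38000 = 29100 + 21200 + 11400 = 61700
EV(C) = 0.6 × 50000 + 0.28 × (-23000) + 0.12 × 89000 = 30000 − 6440 + 10680 = 34240
Overall = 0.32 × 32120 + 0.2 × 61700 + 0.48 × 34240 = 10278.4 + 12340 + 16435.2 = 39053.6

$39,053.60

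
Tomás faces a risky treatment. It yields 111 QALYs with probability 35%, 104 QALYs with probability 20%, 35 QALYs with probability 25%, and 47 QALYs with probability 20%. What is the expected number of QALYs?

EV = 0.35 × 111 + 0.2 × 104 + 0.25 × 35 + 0.2 × 47 = 38.85 + 20.8 + 8.75 + 9.4 = 77.8

77.8 QALYs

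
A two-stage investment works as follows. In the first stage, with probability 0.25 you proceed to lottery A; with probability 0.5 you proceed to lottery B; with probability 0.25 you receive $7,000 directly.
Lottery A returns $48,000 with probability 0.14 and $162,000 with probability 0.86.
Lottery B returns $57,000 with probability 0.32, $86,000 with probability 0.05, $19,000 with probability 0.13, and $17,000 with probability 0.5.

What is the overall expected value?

$55,015

EV(A) = 0.14 × 48000 + 0.86 × 162000 = 6720 + 139320 = 146040
EV(B) = 0.32 × 57000 + 0.05 × 86000 + 0.13 × 19000 + 0.5 × 17000 = 18240 + 4300 + 2470 + 8500 = 33510
Branch C: 7000 (certain)
Overall = 0.25 × 146040 + 0.5 × 33510 + 0.25 × 7000 = 36510 + 16755 + 1750 = 55015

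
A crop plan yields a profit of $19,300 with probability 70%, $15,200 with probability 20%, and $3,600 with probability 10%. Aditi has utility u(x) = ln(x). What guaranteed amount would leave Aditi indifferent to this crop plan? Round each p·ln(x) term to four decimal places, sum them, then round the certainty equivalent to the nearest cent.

E[u] = 0.7·ln(19300) + 0.2·ln(15200) + 0.1·ln(3600) = 6.9075 + 1.9258 + 0.8189 = 9.6522
CE = e^9.6522 ≈ 15555.97

$15,555.97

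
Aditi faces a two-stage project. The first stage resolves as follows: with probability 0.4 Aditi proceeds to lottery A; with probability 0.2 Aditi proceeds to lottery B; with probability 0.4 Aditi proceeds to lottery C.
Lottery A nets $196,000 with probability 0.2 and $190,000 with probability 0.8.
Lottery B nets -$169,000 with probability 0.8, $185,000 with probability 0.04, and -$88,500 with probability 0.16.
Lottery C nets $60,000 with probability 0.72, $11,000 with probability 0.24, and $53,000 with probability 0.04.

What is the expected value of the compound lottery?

$67,272

EV(A) = 0.2 × 196000 + 0.8 × 190000 = 39200 + 152000 = 191200
EV(B) = 0.8 × (-169000) + 0.04 × 185000 + 0.16 × (-88500) = -135200 + 7400 − 14160 = -141960
EV(C) = 0.72 × 60000 + 0.24 × 11000 + 0.04 × 53000 = 43200 + 2640 + 2120 = 47960
Overall = 0.4 × 191200 + 0.2 × (-141960) + 0.4 × 47960 = 76480 − 28392 + 19184 = 67272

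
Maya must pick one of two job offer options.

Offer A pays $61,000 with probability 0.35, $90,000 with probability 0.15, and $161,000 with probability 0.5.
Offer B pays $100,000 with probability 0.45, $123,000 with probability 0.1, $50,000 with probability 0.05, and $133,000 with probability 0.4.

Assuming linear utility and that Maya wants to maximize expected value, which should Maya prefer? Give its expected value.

Offer A = 0.35 × 61000 + 0.15 × 90000 + 0.5 × 161000 = 21350 + 13500 + 80500 = 115350
Offer B = 0.45 × 100000 + 0.1 × 123000 + 0.05 × 50000 + 0.4 × 133000 = 45000 + 12300 + 2500 + 53200 = 113000

Offer A ($115,350)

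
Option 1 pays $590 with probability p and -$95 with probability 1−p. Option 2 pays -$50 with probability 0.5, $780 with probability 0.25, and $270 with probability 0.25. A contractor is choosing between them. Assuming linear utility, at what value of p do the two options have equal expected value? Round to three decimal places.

EV(Option 2) = 0.5 × (-50) + 0.25 × 780 + 0.25 × 270 = -25 + 195 + 67.5 = 237.5
p·590 + (1−p)·(-95) = 237.5
685p − 95 = 237.5
p = (237.5 + 95) / 685

p = 0.485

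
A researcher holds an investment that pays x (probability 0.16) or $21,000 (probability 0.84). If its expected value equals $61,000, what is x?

x = $271,000

0.16·x + 0.84·21000 = 61000
0.16·x = 61000 − 17640 = 43360
x = 43360 / 0.16 = 271000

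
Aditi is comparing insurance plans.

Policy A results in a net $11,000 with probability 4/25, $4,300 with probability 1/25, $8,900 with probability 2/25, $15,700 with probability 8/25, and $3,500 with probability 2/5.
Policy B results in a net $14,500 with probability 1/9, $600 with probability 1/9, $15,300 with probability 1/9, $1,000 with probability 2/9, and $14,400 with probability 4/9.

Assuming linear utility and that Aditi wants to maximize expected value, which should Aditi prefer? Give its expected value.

Policy B ($10,000)

Policy A = 4/25 × 11000 + 1/25 × 4300 + 2/25 × 8900 + 8/25 × 15700 + 2/5 × 3500 = 1760 + 172 + 712 + 5024 + 1400 = 9068
Policy B = 1/9 × 14500 + 1/9 × 600 + 1/9 × 15300 + 2/9 × 1000 + 4/9 × 14400 = 1611.1111 + 66.6667 + 1700 + 222.2222 + 6400 = 10000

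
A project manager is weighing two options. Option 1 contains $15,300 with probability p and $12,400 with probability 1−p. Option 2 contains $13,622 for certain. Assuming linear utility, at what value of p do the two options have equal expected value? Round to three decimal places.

p = 0.421

p·15300 + (1−p)·12400 = 13622
2900p + 12400 = 13622
p = (13622 − 12400) / 2900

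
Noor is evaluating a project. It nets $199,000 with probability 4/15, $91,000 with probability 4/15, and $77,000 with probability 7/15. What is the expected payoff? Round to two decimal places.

EV = 4/15 × 199000 + 4/15 × 91000 + 7/15 × 77000 = 53066.6667 + 24266.6667 + 35933.3333 = 113266.6667

$113,266.67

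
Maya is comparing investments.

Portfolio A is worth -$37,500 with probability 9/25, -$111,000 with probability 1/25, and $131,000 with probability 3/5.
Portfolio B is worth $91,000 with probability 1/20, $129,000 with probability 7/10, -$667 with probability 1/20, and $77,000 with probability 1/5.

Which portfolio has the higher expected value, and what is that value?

Portfolio A = 9/25 × (-37500) + 1/25 × (-111000) + 3/5 × 131000 = -13500 − 4440 + 78600 = 60660
Portfolio B = 1/20 × 91000 + 7/10 × 129000 + 1/20 × (-667) + 1/5 × 77000 = 4550 + 90300 − 33.35 + 15400 = 110216.65

Portfolio B ($110,216.65)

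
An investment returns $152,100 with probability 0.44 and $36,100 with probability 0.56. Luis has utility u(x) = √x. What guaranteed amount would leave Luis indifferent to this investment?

E[u] = 0.44·√152100 + 0.56·√36100 = 0.44·390 + 0.56·190 = 278
CE = (278)² = 77284

$77,284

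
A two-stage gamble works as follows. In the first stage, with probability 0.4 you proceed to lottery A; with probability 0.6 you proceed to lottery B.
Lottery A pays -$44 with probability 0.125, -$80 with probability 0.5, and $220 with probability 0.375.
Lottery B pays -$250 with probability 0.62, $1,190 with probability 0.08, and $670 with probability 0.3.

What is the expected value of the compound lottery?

$99.52

EV(A) = 0.125 × (-44) + 0.5 × (-80) + 0.375 × 220 = -5.5 − 40 + 82.5 = 37
EV(B) = 0.62 × (-250) + 0.08 × 1190 + 0.3 × 670 = -155 + 95.2 + 201 = 141.2
Overall = 0.4 × 37 + 0.6 × 141.2 = 14.8 + 84.72 = 99.52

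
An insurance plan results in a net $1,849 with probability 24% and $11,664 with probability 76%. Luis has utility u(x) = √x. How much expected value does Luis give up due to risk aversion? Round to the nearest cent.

E[u] = 0.24·√1849 + 0.76·√11664 = 0.24·43 + 0.76·108 = 92.4
CE = (92.4)² = 8537.76
Risk premium = EV − CE = 9308.4 − 8537.76 = 770.64

$770.64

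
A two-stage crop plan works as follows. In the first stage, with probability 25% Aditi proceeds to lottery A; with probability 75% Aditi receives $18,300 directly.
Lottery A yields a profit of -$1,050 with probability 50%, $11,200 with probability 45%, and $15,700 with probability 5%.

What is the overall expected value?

$15,050

EV(A) = 0.5 × (-1050) + 0.45 × 11200 + 0.05 × 15700 = -525 + 5040 + 785 = 5300
Branch B: 18300 (certain)
Overall = 0.25 × 5300 + 0.75 × 18300 = 1325 + 13725 = 15050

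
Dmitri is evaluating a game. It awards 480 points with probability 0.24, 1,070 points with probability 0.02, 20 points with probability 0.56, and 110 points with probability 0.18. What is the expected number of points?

EV = 0.24 × 480 + 0.02 × 1070 + 0.56 × 20 + 0.18 × 110 = 115.2 + 21.4 + 11.2 + 19.8 = 167.6

167.6 points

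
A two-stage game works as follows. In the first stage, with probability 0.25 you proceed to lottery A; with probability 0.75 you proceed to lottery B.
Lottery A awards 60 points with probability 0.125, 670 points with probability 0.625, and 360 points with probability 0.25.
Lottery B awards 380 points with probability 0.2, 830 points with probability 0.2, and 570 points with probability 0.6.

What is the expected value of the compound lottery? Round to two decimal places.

EV(A) = 0.125 × 60 + 0.625 × 670 + 0.25 × 360 = 7.5 + 418.75 + 90 = 516.25
EV(B) = 0.2 × 380 + 0.2 × 830 + 0.6 × 570 = 76 + 166 + 342 = 584
Overall = 0.25 × 516.25 + 0.75 × 584 = 129.0625 + 438 = 567.0625

567.06 points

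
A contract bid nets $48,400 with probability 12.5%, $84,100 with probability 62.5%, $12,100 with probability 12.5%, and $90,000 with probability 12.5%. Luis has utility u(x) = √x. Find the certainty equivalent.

$67,600

E[u] = 0.125·√48400 + 0.625·√84100 + 0.125·√12100 + 0.125·√90000 = 0.125·220 + 0.625·290 + 0.125·110 + 0.125·300 = 260
CE = (260)² = 67600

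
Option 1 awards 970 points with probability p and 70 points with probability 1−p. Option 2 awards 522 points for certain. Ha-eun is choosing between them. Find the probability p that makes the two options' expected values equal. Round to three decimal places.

p·970 + (1−p)·70 = 522
900p + 70 = 522
p = (522 − 70) / 900

p = 0.502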